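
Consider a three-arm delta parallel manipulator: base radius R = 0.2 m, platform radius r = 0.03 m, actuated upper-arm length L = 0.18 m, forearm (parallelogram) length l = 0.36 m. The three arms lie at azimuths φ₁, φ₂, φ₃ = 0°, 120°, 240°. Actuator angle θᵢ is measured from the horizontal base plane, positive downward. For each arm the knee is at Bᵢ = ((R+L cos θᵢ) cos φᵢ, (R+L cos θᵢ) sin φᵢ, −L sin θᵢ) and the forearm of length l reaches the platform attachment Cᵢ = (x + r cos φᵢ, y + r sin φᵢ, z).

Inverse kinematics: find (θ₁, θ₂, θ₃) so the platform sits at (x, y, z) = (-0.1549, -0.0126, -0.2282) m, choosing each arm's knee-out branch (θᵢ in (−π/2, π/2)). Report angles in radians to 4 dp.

θ₁ = 1.3963, θ₂ = 0.2620, θ₃ = 0.0873

rotate P by −φ1: (-0.1549, -0.0126, -0.2282)
  e−x'=0.3249;  (l²−L²−(e−x')²−y'²−z²)/2L = -0.1683
  γ=atan2(-0.2282,0.3249)=-0.6123;  ψ=arccos(-0.4239)=2.0086;  θ1=γ+ψ≈1.3963
arm 2 (φ=120.0°): x'=0.0665, y'=0.1404
  A=0.1035, B=-0.2282, C=(l²−L²−A²−y'²−z²)/(2L)=0.0408
  √(A²+B²)=0.2506;  θ2 = -1.1451+1.4072 ≈ 0.2620
rotate P by −φ3: (0.0884, -0.1278, -0.2282)
  A cos θ + B sin θ = C:  0.0816·cos θ + -0.2282·sin θ = 0.0614
  θ3 = atan2(B,A) + arccos(C/0.2424) = 0.0873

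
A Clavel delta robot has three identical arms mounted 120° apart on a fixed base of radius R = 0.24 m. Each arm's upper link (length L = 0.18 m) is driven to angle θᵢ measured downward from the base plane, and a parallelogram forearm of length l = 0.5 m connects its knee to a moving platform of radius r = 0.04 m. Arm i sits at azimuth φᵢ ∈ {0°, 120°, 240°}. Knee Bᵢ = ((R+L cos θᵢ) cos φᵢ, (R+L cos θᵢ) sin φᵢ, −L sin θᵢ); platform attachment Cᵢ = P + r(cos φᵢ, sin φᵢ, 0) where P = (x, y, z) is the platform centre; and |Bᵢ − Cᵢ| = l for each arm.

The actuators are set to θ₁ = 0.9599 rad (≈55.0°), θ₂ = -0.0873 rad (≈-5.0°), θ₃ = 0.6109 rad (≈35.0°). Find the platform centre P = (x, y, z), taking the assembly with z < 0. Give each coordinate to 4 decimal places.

O1 = (0.3032·cos0.0°, 0.3032·sin0.0°, -0.1474) = (0.3032, 0.0000, -0.1474)
arm 2 at φ=120.0°: e+L cos θ2 = 0.3793;  O2 = (-0.1897, 0.3285, 0.0157)
φ3=240.0°: virtual centre (-0.1737, -0.3009, -0.1032), radius l
eliminate P² terms by subtracting sphere 1 from 2 and 3
linear system: -0.9858x+0.6570y = 0.0304−0.3263z; -0.9539x+-0.6018y = 0.0177−0.0884z
Cramer: x(z) = -0.0245+0.2085z;  y(z) = 0.0095-0.1837z
into |P−O₁|² = l²: 1.0772z² + 0.1547z + -0.1207 = 0;  Δ = 0.5442;  z = -0.4142 or 0.2706 → z<0 root = -0.4142
x = -0.1109, y = 0.0856

(-0.1109, 0.0856, -0.4142)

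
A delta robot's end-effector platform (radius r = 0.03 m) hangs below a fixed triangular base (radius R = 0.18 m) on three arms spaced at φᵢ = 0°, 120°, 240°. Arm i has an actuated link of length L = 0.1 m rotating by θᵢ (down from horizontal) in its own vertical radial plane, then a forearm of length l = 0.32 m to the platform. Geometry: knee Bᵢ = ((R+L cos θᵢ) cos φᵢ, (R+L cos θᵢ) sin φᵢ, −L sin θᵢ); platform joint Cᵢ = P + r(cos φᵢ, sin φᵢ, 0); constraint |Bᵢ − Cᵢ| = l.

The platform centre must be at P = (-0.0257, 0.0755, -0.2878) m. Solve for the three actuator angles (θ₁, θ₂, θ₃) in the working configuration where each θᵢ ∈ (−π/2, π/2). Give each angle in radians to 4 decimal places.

θ₁ = 0.9600, θ₂ = 0.1738, θ₃ = 1.1345

rotate P by −φ1: (-0.0257, 0.0755, -0.2878)
  e−x'=0.1757;  (l²−L²−(e−x')²−y'²−z²)/2L = -0.1350
  θ1 = atan2(B,A) + arccos(C/0.3372) = 0.9600
φ2=120.0° → target in arm frame (0.0782, -0.0155)
  A cos θ + B sin θ = C:  0.0718·cos θ + -0.2878·sin θ = 0.0209
  θ2 = atan2(B,A) + arccos(C/0.2966) = 0.1738
arm 3 (φ=240.0°): x'=-0.0525, y'=-0.0600
  e−x'=0.2025;  (l²−L²−(e−x')²−y'²−z²)/2L = -0.1753
  θ3 = atan2(B,A) + arccos(C/0.3519) = 1.1345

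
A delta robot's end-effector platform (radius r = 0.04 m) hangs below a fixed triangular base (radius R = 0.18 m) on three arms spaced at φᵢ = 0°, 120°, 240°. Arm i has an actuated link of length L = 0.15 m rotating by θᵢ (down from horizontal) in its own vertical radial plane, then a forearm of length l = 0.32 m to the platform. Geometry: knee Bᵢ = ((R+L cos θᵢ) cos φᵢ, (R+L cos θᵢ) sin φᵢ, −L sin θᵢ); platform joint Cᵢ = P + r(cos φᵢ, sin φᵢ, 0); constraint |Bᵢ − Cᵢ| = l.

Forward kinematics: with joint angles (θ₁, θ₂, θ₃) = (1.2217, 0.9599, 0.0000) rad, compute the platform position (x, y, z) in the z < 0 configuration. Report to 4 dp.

(-0.0884, -0.0877, -0.2692)

O1 = (0.1913·cos0.0°, 0.1913·sin0.0°, -0.1410) = (0.1913, 0.0000, -0.1410)
φ2=120.0°: virtual centre (-0.1130, 0.1958, -0.1229), radius l
arm 3 at φ=240.0°: (R−r)+L cos θ3 = 0.2900;  O3 = (-0.1450, -0.2511, 0.0000)
subtract pairs → two planes through P
linear system: -0.6087x+0.3915y = 0.0097−0.0362z; -0.6726x+-0.5023y = 0.0276−0.2819z
det = 0.5691;  x = -0.0276+0.2259z,  y = -0.0181+0.2588z
quadratic in z: (1.1180)z²+(0.1737)z+(-0.0343)=0, √Δ=0.4284 → z ∈ {-0.2692, 0.1139}; z = -0.2692 (taking z<0)
x = -0.0884, y = -0.0877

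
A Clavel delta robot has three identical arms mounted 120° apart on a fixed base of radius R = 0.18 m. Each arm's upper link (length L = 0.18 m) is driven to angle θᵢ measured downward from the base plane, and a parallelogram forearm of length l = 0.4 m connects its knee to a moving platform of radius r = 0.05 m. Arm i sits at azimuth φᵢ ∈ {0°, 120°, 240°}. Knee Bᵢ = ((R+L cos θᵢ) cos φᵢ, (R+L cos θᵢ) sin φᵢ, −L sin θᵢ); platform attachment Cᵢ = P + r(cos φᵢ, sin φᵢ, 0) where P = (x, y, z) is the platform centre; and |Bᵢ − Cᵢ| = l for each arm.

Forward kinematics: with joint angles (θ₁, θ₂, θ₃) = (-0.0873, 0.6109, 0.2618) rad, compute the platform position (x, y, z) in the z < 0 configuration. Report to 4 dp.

φ1=0.0°: virtual centre (0.3093, 0.0000, 0.0157), radius l
φ2=120.0°: virtual centre (-0.1387, 0.2403, -0.1032), radius l
O3 = (0.3039·cos240.0°, 0.3039·sin240.0°, -0.0466) = (-0.1519, -0.2632, -0.0466)
eliminate P² terms by subtracting sphere 1 from 2 and 3
linear system: -0.8961x+0.4805y = -0.0083−-0.2379z; -0.9225x+-0.5263y = -0.0014−-0.1246z
Cramer: x(z) = 0.0055-0.2023z;  y(z) = -0.0070+0.1179z
into |P−O₁|² = l²: 1.0548z² + 0.0899z + -0.0674 = 0;  Δ = 0.2925;  z = -0.2990 or 0.2138 → z<0 root = -0.2990
x = 0.0660, y = -0.0422

(0.0660, -0.0422, -0.2990)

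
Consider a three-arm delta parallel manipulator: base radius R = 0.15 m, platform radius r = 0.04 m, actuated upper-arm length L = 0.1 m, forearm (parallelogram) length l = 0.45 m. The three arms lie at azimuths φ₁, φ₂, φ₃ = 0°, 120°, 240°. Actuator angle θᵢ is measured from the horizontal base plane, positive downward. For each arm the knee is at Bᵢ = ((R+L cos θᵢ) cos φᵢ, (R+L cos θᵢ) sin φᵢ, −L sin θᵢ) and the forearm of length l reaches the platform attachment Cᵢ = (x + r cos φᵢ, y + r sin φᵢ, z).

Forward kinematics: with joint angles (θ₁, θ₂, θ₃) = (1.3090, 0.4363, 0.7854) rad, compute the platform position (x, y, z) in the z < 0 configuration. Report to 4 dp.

S1 = (0.1359·cos0.0°, 0.1359·sin0.0°, -0.0966) = (0.1359, 0.0000, -0.0966)
S2 = (0.2006·cos120.0°, 0.2006·sin120.0°, -0.0423) = (-0.1003, 0.1738, -0.0423)
S3 = (0.1807·cos240.0°, 0.1807·sin240.0°, -0.0707) = (-0.0904, -0.1565, -0.0707)
subtract pairs → two planes through P
plane₁₂: -0.4724x+0.3475y+0.1087z = 0.0142
Cramer: x(z) = -0.0258+0.1704z;  y(z) = 0.0059-0.0810z
quadratic in z: (1.0356)z²+(0.1371)z+(-0.1670)=0, √Δ=0.8429 → z ∈ {-0.4732, 0.3408}; z = -0.4732 (taking z<0)
x = -0.1065, y = 0.0442

(-0.1065, 0.0442, -0.4732)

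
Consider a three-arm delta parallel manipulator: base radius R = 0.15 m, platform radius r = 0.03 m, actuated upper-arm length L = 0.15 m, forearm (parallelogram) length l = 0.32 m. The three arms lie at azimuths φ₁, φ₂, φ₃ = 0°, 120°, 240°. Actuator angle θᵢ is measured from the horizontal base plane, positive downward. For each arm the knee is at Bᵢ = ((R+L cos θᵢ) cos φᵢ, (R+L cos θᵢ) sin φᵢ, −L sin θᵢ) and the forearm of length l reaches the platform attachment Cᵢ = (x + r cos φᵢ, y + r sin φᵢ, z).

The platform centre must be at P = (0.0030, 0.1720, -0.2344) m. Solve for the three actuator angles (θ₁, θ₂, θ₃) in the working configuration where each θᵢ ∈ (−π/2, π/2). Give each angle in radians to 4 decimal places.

θ₁ = 0.6982, θ₂ = -0.3497, θ₃ = 1.3961

arm 1 (φ=0.0°): x'=0.0030, y'=0.1720
  A=0.1170, B=-0.2344, C=(l²−L²−A²−y'²−z²)/(2L)=-0.0611
  √(A²+B²)=0.2620;  θ1 = -1.1078+1.8060 ≈ 0.6982
φ2=120.0° → target in arm frame (0.1475, -0.0886)
  A cos θ + B sin θ = C:  -0.0275·cos θ + -0.2344·sin θ = 0.0545
  γ=atan2(-0.2344,-0.0275)=-1.6874;  ψ=arccos(0.2310)=1.3377;  θ2=γ+ψ≈-0.3497
φ3=240.0° → target in arm frame (-0.1505, -0.0834)
  A=0.2705, B=-0.2344, C=(l²−L²−A²−y'²−z²)/(2L)=-0.1838
  √(A²+B²)=0.3579;  θ3 = -0.7141+2.1102 ≈ 1.3961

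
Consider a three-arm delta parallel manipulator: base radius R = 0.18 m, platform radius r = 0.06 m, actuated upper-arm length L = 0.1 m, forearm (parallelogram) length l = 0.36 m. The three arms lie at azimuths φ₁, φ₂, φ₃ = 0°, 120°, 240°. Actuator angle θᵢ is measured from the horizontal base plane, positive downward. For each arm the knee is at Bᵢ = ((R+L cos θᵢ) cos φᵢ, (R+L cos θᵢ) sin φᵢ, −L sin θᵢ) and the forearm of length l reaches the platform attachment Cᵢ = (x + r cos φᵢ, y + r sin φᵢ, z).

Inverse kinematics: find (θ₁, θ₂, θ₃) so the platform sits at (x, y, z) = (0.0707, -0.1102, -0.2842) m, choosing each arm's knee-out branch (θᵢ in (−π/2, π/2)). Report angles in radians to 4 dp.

arm 1 (φ=0.0°): x'=0.0707, y'=-0.1102
  e−x'=0.0493;  (l²−L²−(e−x')²−y'²−z²)/2L = 0.1213
  √(A²+B²)=0.2884;  θ1 = -1.3990+1.1368 ≈ -0.2622
rotate P by −φ2: (-0.1308, -0.0061, -0.2842)
  e−x'=0.2508;  (l²−L²−(e−x')²−y'²−z²)/2L = -0.1205
  √(A²+B²)=0.3790;  θ2 = -0.8478+1.8943 ≈ 1.0466
arm 3 (φ=240.0°): x'=0.0601, y'=0.1163
  e−x'=0.0599;  (l²−L²−(e−x')²−y'²−z²)/2L = 0.1085
  θ3 = atan2(B,A) + arccos(C/0.2904) = -0.1752

θ₁ = -0.2622, θ₂ = 1.0466, θ₃ = -0.1752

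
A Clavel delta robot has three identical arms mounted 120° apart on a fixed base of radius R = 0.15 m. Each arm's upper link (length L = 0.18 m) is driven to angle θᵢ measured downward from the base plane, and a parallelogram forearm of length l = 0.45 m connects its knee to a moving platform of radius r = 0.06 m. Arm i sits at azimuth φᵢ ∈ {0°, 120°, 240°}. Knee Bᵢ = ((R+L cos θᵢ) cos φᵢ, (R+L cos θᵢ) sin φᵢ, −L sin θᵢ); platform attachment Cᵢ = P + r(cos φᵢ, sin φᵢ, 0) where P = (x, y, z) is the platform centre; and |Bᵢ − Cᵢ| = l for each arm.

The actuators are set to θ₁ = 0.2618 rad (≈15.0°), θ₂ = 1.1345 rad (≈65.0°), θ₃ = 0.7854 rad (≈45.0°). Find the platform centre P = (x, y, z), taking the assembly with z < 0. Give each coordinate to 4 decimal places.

(0.1533, -0.0771, -0.4759)

S1 = (0.2639·cos0.0°, 0.2639·sin0.0°, -0.0466) = (0.2639, 0.0000, -0.0466)
arm 2 at φ=120.0°: e+L cos θ2 = 0.1661;  S2 = (-0.0830, 0.1438, -0.1631)
φ3=240.0°: virtual centre (-0.1086, -0.1882, -0.1273), radius l
eliminate P² terms by subtracting sphere 1 from 2 and 3
plane₁₂: -0.6938x+0.2876y+-0.2331z = -0.0176
det = 0.4754;  x = 0.0190+-0.2822z,  y = -0.0154+0.1298z
quadratic in z: (1.0965)z²+(0.2274)z+(-0.1401)=0, √Δ=0.8163 → z ∈ {-0.4759, 0.2686}; z = -0.4759 (taking z<0)
x = 0.1533, y = -0.0771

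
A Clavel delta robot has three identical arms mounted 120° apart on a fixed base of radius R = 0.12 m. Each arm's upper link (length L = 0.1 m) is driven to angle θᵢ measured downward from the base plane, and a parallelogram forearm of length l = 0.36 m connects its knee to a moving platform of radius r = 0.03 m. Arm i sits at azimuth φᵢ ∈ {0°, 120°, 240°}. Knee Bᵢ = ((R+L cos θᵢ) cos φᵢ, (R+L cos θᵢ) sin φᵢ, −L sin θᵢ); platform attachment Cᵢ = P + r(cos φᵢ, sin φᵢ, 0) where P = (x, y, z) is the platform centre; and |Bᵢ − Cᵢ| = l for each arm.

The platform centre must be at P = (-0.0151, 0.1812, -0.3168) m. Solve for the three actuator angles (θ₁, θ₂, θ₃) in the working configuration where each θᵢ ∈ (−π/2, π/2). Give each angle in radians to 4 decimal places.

θ₁ = 0.6984, θ₂ = -0.3492, θ₃ = 1.3090

rotate P by −φ1: (-0.0151, 0.1812, -0.3168)
  A cos θ + B sin θ = C:  0.1051·cos θ + -0.3168·sin θ = -0.1232
  √(A²+B²)=0.3338;  θ1 = -1.2505+1.9489 ≈ 0.6984
arm 2 (φ=120.0°): x'=0.1645, y'=-0.0775
  A=-0.0745, B=-0.3168, C=(l²−L²−A²−y'²−z²)/(2L)=0.0384
  γ=atan2(-0.3168,-0.0745)=-1.8017;  ψ=arccos(0.1180)=1.4525;  θ2=γ+ψ≈-0.3492
φ3=240.0° → target in arm frame (-0.1494, -0.1037)
  A cos θ + B sin θ = C:  0.2394·cos θ + -0.3168·sin θ = -0.2441
  √(A²+B²)=0.3971;  θ3 = -0.9237+2.2327 ≈ 1.3090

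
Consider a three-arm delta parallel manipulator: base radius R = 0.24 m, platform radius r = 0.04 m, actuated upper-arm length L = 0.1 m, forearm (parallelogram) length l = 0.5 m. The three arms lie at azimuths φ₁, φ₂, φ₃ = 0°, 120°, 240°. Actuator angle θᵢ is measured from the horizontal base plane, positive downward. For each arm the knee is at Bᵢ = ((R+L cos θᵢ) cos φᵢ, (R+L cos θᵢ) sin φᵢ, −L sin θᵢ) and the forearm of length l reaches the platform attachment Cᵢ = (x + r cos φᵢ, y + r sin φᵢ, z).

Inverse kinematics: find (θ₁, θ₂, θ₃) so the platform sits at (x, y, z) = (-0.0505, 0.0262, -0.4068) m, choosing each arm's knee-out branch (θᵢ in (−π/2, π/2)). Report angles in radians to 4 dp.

θ₁ = 0.4357, θ₂ = -0.2621, θ₃ = 0.0866

φ1=0.0° → target in arm frame (-0.0505, 0.0262)
  e−x'=0.2505;  (l²−L²−(e−x')²−y'²−z²)/2L = 0.0554
  γ=atan2(-0.4068,0.2505)=-1.0189;  ψ=arccos(0.1159)=1.4546;  θ1=γ+ψ≈0.4357
arm 2 (φ=120.0°): x'=0.0479, y'=0.0306
  A=0.1521, B=-0.4068, C=(l²−L²−A²−y'²−z²)/(2L)=0.2523
  θ2 = atan2(B,A) + arccos(C/0.4343) = -0.2621
φ3=240.0° → target in arm frame (0.0026, -0.0568)
  A cos θ + B sin θ = C:  0.1974·cos θ + -0.4068·sin θ = 0.1615
  θ3 = atan2(B,A) + arccos(C/0.4522) = 0.0866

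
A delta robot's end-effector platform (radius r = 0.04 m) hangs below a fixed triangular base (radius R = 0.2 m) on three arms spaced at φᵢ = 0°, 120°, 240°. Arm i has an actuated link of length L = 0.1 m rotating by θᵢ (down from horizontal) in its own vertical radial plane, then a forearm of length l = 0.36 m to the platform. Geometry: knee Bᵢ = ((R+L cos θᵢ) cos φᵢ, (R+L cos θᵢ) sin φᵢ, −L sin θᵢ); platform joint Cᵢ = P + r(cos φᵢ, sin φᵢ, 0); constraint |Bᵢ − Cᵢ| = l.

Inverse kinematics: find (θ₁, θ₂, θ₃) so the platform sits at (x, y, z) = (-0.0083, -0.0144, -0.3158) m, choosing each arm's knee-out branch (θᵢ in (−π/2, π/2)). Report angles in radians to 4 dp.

θ₁ = 0.6110, θ₂ = 0.6111, θ₃ = 0.4361

arm 1 (φ=0.0°): x'=-0.0083, y'=-0.0144
  A cos θ + B sin θ = C:  0.1683·cos θ + -0.3158·sin θ = -0.0433
  θ1 = atan2(B,A) + arccos(C/0.3578) = 0.6110
rotate P by −φ2: (-0.0083, 0.0144, -0.3158)
  e−x'=0.1683;  (l²−L²−(e−x')²−y'²−z²)/2L = -0.0433
  √(A²+B²)=0.3579;  θ2 = -1.0811+1.6922 ≈ 0.6111
rotate P by −φ3: (0.0166, 0.0000, -0.3158)
  A cos θ + B sin θ = C:  0.1434·cos θ + -0.3158·sin θ = -0.0034
  θ3 = atan2(B,A) + arccos(C/0.3468) = 0.4361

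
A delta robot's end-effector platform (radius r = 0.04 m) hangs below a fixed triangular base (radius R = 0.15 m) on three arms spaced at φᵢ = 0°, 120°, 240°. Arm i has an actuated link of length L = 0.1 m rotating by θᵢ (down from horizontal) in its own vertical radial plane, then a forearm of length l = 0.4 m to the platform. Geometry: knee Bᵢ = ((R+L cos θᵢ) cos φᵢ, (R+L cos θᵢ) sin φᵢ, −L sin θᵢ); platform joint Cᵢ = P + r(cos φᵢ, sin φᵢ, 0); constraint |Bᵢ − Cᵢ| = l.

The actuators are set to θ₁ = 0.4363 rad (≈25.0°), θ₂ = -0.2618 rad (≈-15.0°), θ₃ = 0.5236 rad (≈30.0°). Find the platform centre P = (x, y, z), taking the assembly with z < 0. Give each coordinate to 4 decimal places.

φ1=0.0°: virtual centre (0.2006, 0.0000, -0.0423), radius l
φ2=120.0°: virtual centre (-0.1033, 0.1789, 0.0259), radius l
S3 = (0.1966·cos240.0°, 0.1966·sin240.0°, -0.0500) = (-0.0983, -0.1703, -0.0500)
eliminate P² terms by subtracting sphere 1 from 2 and 3
plane₁₂: -0.6079x+0.3578y+0.1363z = 0.0013
Cramer: x(z) = -0.0003+0.0971z;  y(z) = 0.0031-0.2159z
quadratic in z: (1.0561)z²+(0.0441)z+(-0.1178)=0, √Δ=0.7069 → z ∈ {-0.3556, 0.3138}; z = -0.3556 (taking z<0)
x = -0.0348, y = 0.0799

(-0.0348, 0.0799, -0.3556)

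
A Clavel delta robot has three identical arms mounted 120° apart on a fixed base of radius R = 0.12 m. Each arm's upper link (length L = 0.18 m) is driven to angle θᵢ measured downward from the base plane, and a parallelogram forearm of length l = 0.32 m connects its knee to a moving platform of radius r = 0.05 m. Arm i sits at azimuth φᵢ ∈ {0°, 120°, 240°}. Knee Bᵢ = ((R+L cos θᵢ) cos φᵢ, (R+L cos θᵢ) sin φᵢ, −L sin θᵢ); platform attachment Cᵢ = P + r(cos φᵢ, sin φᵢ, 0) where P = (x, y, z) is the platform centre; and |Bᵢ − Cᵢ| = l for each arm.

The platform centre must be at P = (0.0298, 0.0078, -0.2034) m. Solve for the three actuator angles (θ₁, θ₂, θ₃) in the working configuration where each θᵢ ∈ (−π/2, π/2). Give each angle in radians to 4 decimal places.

φ1=0.0° → target in arm frame (0.0298, 0.0078)
  A cos θ + B sin θ = C:  0.0402·cos θ + -0.2034·sin θ = 0.0749
  θ1 = atan2(B,A) + arccos(C/0.2073) = -0.1743
arm 2 (φ=120.0°): x'=-0.0081, y'=-0.0297
  A=0.0781, B=-0.2034, C=(l²−L²−A²−y'²−z²)/(2L)=0.0601
  γ=atan2(-0.2034,0.0781)=-1.2040;  ψ=arccos(0.2759)=1.2913;  θ2=γ+ψ≈0.0873
φ3=240.0° → target in arm frame (-0.0217, 0.0219)
  A=0.0917, B=-0.2034, C=(l²−L²−A²−y'²−z²)/(2L)=0.0549
  √(A²+B²)=0.2231;  θ3 = -1.1474+1.3224 ≈ 0.1749

θ₁ = -0.1743, θ₂ = 0.0873, θ₃ = 0.1749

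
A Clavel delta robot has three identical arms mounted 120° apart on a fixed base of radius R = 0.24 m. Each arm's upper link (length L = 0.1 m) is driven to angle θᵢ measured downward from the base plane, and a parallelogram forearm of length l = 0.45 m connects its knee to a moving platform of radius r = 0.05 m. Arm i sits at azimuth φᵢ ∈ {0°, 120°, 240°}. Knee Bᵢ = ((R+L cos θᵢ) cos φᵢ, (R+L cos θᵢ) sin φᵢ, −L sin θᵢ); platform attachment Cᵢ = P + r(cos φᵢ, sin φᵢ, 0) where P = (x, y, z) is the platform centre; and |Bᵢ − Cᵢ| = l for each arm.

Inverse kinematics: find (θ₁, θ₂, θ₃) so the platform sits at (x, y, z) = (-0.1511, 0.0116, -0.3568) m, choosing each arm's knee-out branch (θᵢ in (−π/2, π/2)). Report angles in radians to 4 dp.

θ₁ = 1.3092, θ₂ = -0.2620, θ₃ = -0.0872

arm 1 (φ=0.0°): x'=-0.1511, y'=0.0116
  A=0.3411, B=-0.3568, C=(l²−L²−A²−y'²−z²)/(2L)=-0.2565
  √(A²+B²)=0.4936;  θ1 = -0.8079+2.1171 ≈ 1.3092
φ2=120.0° → target in arm frame (0.0856, 0.1251)
  e−x'=0.1044;  (l²−L²−(e−x')²−y'²−z²)/2L = 0.1933
  θ2 = atan2(B,A) + arccos(C/0.3718) = -0.2620
arm 3 (φ=240.0°): x'=0.0655, y'=-0.1367
  A cos θ + B sin θ = C:  0.1245·cos θ + -0.3568·sin θ = 0.1551
  γ=atan2(-0.3568,0.1245)=-1.2351;  ψ=arccos(0.4104)=1.1479;  θ3=γ+ψ≈-0.0872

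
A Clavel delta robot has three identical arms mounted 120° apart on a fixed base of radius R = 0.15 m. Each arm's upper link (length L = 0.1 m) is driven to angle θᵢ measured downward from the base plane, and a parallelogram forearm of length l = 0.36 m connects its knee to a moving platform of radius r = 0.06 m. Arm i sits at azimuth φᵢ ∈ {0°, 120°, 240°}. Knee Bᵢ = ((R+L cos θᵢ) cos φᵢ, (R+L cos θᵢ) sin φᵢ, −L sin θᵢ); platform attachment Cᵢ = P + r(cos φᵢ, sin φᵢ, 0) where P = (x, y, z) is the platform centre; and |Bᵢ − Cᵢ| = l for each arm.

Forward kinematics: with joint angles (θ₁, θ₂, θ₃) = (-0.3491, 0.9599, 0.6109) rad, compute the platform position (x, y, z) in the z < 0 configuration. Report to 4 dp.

centre 1 = (0.1840·cos0.0°, 0.1840·sin0.0°, 0.0342) = (0.1840, 0.0000, 0.0342)
centre 2 = (0.1474·cos120.0°, 0.1474·sin120.0°, -0.0819) = (-0.0737, 0.1276, -0.0819)
arm 3 at φ=240.0°: (R−r)+L cos θ3 = 0.1719;  centre 3 = (-0.0860, -0.1489, -0.0574)
eliminate P² terms by subtracting sphere 1 from 2 and 3
linear system: -0.5153x+0.2552y = -0.0066−-0.2322z; -0.5398x+-0.2978y = -0.0022−-0.1831z
Cramer: x(z) = 0.0086-0.3980z;  y(z) = -0.0084+0.1065z
sphere 1 gives Az²+Bz+C=0 with A=1.1697, B=0.0694, C=-0.0976;  B²−4AC=0.4616;  roots -0.3201, 0.2608;  negative root z = -0.3201
x = 0.1360, y = -0.0425

(0.1360, -0.0425, -0.3201)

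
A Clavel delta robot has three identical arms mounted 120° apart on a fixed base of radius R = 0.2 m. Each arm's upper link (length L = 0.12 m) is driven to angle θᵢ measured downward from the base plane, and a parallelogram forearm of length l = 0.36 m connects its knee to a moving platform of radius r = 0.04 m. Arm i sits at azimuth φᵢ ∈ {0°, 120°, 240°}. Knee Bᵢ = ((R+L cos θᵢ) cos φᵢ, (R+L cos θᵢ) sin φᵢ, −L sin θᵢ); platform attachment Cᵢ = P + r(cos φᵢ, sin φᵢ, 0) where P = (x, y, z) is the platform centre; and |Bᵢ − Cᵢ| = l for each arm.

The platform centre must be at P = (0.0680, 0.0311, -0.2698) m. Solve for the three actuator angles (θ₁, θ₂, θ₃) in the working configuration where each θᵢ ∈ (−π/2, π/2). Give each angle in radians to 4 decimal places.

θ₁ = -0.1743, θ₂ = 0.4366, θ₃ = 0.7853

arm 1 (φ=0.0°): x'=0.0680, y'=0.0311
  A=0.0920, B=-0.2698, C=(l²−L²−A²−y'²−z²)/(2L)=0.1374
  √(A²+B²)=0.2851;  θ1 = -1.2422+1.0678 ≈ -0.1743
rotate P by −φ2: (-0.0071, -0.0744, -0.2698)
  A=0.1671, B=-0.2698, C=(l²−L²−A²−y'²−z²)/(2L)=0.0373
  √(A²+B²)=0.3173;  θ2 = -1.0164+1.4529 ≈ 0.4366
arm 3 (φ=240.0°): x'=-0.0609, y'=0.0433
  A=0.2209, B=-0.2698, C=(l²−L²−A²−y'²−z²)/(2L)=-0.0345
  √(A²+B²)=0.3487;  θ3 = -0.8846+1.6699 ≈ 0.7853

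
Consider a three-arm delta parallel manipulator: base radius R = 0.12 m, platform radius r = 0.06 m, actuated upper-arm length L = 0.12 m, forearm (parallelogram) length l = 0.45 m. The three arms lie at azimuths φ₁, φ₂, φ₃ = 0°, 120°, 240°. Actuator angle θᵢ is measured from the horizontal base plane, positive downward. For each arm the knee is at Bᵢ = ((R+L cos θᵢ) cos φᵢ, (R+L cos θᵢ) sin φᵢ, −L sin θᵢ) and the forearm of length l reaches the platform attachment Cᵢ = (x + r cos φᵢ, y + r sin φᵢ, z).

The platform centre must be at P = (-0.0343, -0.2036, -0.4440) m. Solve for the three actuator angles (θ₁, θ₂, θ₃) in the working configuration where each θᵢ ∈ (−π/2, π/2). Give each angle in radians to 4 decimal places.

θ₁ = 0.7858, θ₂ = 1.1347, θ₃ = 0.0001

rotate P by −φ1: (-0.0343, -0.2036, -0.4440)
  e−x'=0.0943;  (l²−L²−(e−x')²−y'²−z²)/2L = -0.2474
  √(A²+B²)=0.4539;  θ1 = -1.3615+2.1473 ≈ 0.7858
φ2=120.0° → target in arm frame (-0.1592, 0.1315)
  A cos θ + B sin θ = C:  0.2192·cos θ + -0.4440·sin θ = -0.3099
  √(A²+B²)=0.4951;  θ2 = -1.1123+2.2469 ≈ 1.1347
arm 3 (φ=240.0°): x'=0.1935, y'=0.0721
  A=-0.1335, B=-0.4440, C=(l²−L²−A²−y'²−z²)/(2L)=-0.1335
  θ3 = atan2(B,A) + arccos(C/0.4636) = 0.0001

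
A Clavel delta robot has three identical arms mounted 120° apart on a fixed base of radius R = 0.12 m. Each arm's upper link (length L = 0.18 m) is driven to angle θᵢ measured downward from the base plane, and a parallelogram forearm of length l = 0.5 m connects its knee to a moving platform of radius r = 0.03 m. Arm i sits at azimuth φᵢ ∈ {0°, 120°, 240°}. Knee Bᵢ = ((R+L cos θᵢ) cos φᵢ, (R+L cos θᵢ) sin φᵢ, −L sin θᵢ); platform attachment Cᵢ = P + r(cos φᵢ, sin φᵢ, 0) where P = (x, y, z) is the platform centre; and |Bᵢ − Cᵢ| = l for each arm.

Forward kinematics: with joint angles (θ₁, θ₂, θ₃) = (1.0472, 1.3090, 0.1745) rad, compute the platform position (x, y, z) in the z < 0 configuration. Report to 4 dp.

(-0.0591, -0.2369, -0.5256)

φ1=0.0°: virtual centre (0.1800, 0.0000, -0.1559), radius l
S2 = (0.1366·cos120.0°, 0.1366·sin120.0°, -0.1739) = (-0.0683, 0.1183, -0.1739)
S3 = (0.2673·cos240.0°, 0.2673·sin240.0°, -0.0313) = (-0.1336, -0.2315, -0.0313)
subtract pairs → two planes through P
linear system: -0.4966x+0.2366y = -0.0078−-0.0360z; -0.6273x+-0.4629y = 0.0157−0.2493z
Cramer: x(z) = -0.0003+0.1119z;  y(z) = -0.0336+0.3869z
sphere 1 gives Az²+Bz+C=0 with A=1.1622, B=0.2455, C=-0.1921;  B²−4AC=0.9532;  roots -0.5256, 0.3144;  negative root z = -0.5256
x = -0.0591, y = -0.2369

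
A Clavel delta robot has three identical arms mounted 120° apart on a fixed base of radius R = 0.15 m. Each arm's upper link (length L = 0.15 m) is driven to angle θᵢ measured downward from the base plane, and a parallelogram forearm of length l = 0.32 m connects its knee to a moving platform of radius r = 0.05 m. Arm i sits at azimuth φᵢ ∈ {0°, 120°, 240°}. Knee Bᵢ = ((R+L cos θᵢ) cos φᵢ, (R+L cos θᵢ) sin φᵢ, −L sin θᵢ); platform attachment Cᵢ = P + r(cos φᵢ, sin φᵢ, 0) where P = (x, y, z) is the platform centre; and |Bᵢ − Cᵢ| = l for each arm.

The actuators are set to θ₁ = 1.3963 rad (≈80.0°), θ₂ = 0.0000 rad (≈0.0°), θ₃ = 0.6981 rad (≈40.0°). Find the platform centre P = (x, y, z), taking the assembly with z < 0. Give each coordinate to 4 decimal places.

S1 = (0.1260·cos0.0°, 0.1260·sin0.0°, -0.1477) = (0.1260, 0.0000, -0.1477)
arm 2 at φ=120.0°: e+L cos θ2 = 0.2500;  S2 = (-0.1250, 0.2165, 0.0000)
φ3=240.0°: virtual centre (-0.1075, -0.1861, -0.0964), radius l
|S₂|²−|S₁|² = 0.0248;  |S₃|²−|S₁|² = 0.0178
[-0.5021 0.4330 0.2954]·P = 0.0248;  [-0.4670 -0.3722 0.1026]·P = 0.0178
Cramer: x(z) = -0.0435+0.3968z;  y(z) = 0.0068-0.2222z
quadratic in z: (1.2068)z²+(0.1579)z+(-0.0518)=0, √Δ=0.5243 → z ∈ {-0.2826, 0.1518}; z = -0.2826 (taking z<0)
x = -0.1557, y = 0.0696

(-0.1557, 0.0696, -0.2826)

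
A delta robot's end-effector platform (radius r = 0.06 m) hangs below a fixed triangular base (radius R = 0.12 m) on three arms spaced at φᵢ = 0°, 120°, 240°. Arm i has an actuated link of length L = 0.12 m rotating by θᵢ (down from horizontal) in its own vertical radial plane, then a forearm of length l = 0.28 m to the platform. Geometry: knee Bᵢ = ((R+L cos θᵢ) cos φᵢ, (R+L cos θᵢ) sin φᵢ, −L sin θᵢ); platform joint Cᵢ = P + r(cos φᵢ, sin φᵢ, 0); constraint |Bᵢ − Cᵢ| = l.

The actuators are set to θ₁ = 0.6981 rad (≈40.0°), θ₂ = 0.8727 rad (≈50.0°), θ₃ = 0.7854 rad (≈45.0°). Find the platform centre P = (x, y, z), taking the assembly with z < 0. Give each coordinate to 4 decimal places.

(0.0195, -0.0116, -0.3236)

O1 = (0.1519·cos0.0°, 0.1519·sin0.0°, -0.0771) = (0.1519, 0.0000, -0.0771)
O2 = (0.1371·cos120.0°, 0.1371·sin120.0°, -0.0919) = (-0.0686, 0.1188, -0.0919)
O3 = (0.1449·cos240.0°, 0.1449·sin240.0°, -0.0849) = (-0.0724, -0.1254, -0.0849)
|O₂|²−|O₁|² = -0.0018;  |O₃|²−|O₁|² = -0.0008
[-0.4410 0.2375 -0.0296]·P = -0.0018;  [-0.4487 -0.2509 -0.0154]·P = -0.0008
det = 0.2172;  x = 0.0030+-0.0511z,  y = -0.0019+0.0298z
quadratic in z: (1.0035)z²+(0.1694)z+(-0.0503)=0, √Δ=0.4800 → z ∈ {-0.3236, 0.1548}; z = -0.3236 (taking z<0)
x = 0.0195, y = -0.0116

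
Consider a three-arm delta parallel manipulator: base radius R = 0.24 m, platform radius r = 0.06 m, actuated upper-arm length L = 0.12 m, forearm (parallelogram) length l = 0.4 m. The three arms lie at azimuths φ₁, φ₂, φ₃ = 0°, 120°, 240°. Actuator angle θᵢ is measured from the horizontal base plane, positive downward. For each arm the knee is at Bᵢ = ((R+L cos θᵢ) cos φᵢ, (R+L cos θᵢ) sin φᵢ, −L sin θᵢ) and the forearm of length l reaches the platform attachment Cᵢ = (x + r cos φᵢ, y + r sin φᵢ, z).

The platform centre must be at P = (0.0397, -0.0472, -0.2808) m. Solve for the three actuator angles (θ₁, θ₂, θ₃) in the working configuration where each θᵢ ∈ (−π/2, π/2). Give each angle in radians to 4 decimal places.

φ1=0.0° → target in arm frame (0.0397, -0.0472)
  A=0.1403, B=-0.2808, C=(l²−L²−A²−y'²−z²)/(2L)=0.1868
  γ=atan2(-0.2808,0.1403)=-1.1074;  ψ=arccos(0.5952)=0.9333;  θ1=γ+ψ≈-0.1741
arm 2 (φ=120.0°): x'=-0.0607, y'=-0.0108
  A cos θ + B sin θ = C:  0.2407·cos θ + -0.2808·sin θ = 0.0362
  √(A²+B²)=0.3699;  θ2 = -0.8621+1.4728 ≈ 0.6107
φ3=240.0° → target in arm frame (0.0210, 0.0580)
  A cos θ + B sin θ = C:  0.1590·cos θ + -0.2808·sin θ = 0.1588
  √(A²+B²)=0.3227;  θ3 = -1.0556+1.0562 ≈ 0.0005

θ₁ = -0.1741, θ₂ = 0.6107, θ₃ = 0.0005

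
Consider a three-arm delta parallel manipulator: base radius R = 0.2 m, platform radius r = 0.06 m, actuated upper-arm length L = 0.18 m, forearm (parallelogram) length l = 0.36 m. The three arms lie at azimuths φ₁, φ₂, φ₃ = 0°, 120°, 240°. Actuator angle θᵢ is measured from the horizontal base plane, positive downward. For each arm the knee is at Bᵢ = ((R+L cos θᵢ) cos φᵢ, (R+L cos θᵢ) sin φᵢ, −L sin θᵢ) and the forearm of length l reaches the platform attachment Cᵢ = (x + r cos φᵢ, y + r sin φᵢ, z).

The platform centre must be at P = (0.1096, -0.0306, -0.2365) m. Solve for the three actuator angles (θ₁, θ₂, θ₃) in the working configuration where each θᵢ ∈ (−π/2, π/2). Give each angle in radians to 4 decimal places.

arm 1 (φ=0.0°): x'=0.1096, y'=-0.0306
  A cos θ + B sin θ = C:  0.0304·cos θ + -0.2365·sin θ = 0.1095
  √(A²+B²)=0.2384;  θ1 = -1.4430+1.0938 ≈ -0.3491
φ2=120.0° → target in arm frame (-0.0813, -0.0796)
  A cos θ + B sin θ = C:  0.2213·cos θ + -0.2365·sin θ = -0.0390
  √(A²+B²)=0.3239;  θ2 = -0.8186+1.6915 ≈ 0.8730
rotate P by −φ3: (-0.0283, 0.1102, -0.2365)
  A=0.1683, B=-0.2365, C=(l²−L²−A²−y'²−z²)/(2L)=0.0022
  θ3 = atan2(B,A) + arccos(C/0.2903) = 0.6109

θ₁ = -0.3491, θ₂ = 0.8730, θ₃ = 0.6109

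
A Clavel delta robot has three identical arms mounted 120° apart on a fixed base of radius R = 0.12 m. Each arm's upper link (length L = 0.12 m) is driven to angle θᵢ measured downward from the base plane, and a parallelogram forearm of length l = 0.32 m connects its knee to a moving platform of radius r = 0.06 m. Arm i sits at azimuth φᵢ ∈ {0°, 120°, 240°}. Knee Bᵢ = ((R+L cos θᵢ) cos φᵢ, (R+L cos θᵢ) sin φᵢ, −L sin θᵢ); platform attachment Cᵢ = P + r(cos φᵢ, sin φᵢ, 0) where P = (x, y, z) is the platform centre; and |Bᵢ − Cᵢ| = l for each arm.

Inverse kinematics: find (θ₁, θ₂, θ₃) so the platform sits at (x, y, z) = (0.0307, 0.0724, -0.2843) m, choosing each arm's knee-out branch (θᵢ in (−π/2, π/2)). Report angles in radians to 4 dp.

θ₁ = 0.0871, θ₂ = -0.0005, θ₃ = 0.6106

arm 1 (φ=0.0°): x'=0.0307, y'=0.0724
  A cos θ + B sin θ = C:  0.0293·cos θ + -0.2843·sin θ = 0.0045
  θ1 = atan2(B,A) + arccos(C/0.2858) = 0.0871
φ2=120.0° → target in arm frame (0.0474, -0.0628)
  e−x'=0.0126;  (l²−L²−(e−x')²−y'²−z²)/2L = 0.0128
  γ=atan2(-0.2843,0.0126)=-1.5263;  ψ=arccos(0.0450)=1.5258;  θ2=γ+ψ≈-0.0005
φ3=240.0° → target in arm frame (-0.0781, -0.0096)
  A=0.1381, B=-0.2843, C=(l²−L²−A²−y'²−z²)/(2L)=-0.0499
  √(A²+B²)=0.3160;  θ3 = -1.1188+1.7294 ≈ 0.6106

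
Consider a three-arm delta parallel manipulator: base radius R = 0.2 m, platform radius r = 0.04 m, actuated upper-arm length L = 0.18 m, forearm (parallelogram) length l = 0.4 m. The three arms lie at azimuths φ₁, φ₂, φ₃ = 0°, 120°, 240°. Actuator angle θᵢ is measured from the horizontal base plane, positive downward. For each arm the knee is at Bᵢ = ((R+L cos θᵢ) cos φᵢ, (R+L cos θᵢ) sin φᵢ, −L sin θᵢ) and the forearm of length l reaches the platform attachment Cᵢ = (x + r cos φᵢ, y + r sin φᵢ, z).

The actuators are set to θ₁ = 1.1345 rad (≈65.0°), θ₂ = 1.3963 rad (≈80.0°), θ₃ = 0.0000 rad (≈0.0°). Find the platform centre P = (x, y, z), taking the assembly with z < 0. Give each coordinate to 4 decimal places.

(-0.0547, -0.1842, -0.3668)

φ1=0.0°: virtual centre (0.2361, 0.0000, -0.1631), radius l
O2 = (0.1913·cos120.0°, 0.1913·sin120.0°, -0.1773) = (-0.0956, 0.1656, -0.1773)
arm 3 at φ=240.0°: ρ3 = 0.3400;  O3 = (-0.1700, -0.2944, 0.0000)
subtract pairs → two planes through P
[-0.6634 0.3313 -0.0283]·P = -0.0143;  [-0.8121 -0.5889 0.3263]·P = 0.0333
Cramer: x(z) = -0.0039+0.1386z;  y(z) = -0.0511+0.3629z
into |P−O₁|² = l²: 1.1509z² + 0.2227z + -0.0732 = 0;  Δ = 0.3865;  z = -0.3668 or 0.1734 → z<0 root = -0.3668
x = -0.0547, y = -0.1842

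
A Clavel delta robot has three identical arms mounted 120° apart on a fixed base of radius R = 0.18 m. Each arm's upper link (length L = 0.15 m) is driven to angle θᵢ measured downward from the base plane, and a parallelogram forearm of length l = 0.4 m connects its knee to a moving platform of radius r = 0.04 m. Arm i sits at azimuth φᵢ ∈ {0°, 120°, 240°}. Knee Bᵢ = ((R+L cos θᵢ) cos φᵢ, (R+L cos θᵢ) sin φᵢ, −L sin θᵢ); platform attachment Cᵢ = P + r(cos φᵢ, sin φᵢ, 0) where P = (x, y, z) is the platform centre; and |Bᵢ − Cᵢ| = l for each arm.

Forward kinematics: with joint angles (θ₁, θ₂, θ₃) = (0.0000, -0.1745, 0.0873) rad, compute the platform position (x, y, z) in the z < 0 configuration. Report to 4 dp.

(-0.0036, 0.0207, -0.2708)

arm 1 at φ=0.0°: e+L cos θ1 = 0.2900;  centre 1 = (0.2900, 0.0000, 0.0000)
centre 2 = (0.2877·cos120.0°, 0.2877·sin120.0°, 0.0260) = (-0.1439, 0.2492, 0.0260)
centre 3 = (0.2894·cos240.0°, 0.2894·sin240.0°, -0.0131) = (-0.1447, -0.2507, -0.0131)
|centre ₂|²−|centre ₁|² = -0.0006;  |centre ₃|²−|centre ₁|² = -0.0002
[-0.8677 0.4983 0.0521]·P = -0.0006;  [-0.8694 -0.5013 -0.0262]·P = -0.0002
det = 0.8683;  x = 0.0005+0.0151z,  y = -0.0005+-0.0783z
into |P−centre ₁|² = l²: 1.0064z² + -0.0086z + -0.0762 = 0;  Δ = 0.3067;  z = -0.2708 or 0.2794 → z<0 root = -0.2708
x = -0.0036, y = 0.0207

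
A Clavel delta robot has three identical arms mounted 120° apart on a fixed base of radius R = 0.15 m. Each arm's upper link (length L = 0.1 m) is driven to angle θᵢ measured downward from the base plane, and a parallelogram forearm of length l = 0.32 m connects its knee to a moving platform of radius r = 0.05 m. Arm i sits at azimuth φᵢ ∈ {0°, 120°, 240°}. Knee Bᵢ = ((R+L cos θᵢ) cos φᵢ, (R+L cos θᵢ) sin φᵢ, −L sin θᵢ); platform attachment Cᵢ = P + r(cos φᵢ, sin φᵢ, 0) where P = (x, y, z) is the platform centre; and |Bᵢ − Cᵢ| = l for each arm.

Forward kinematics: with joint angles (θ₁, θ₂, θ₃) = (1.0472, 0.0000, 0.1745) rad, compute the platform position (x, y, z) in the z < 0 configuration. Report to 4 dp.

(-0.1063, 0.0142, -0.2776)

φ1=0.0°: virtual centre (0.1500, 0.0000, -0.0866), radius l
arm 2 at φ=120.0°: e+L cos θ2 = 0.2000;  S2 = (-0.1000, 0.1732, 0.0000)
S3 = (0.1985·cos240.0°, 0.1985·sin240.0°, -0.0174) = (-0.0992, -0.1719, -0.0174)
|S₂|²−|S₁|² = 0.0100;  |S₃|²−|S₁|² = 0.0097
plane₁₂: -0.5000x+0.3464y+0.1732z = 0.0100
det = 0.3446;  x = -0.0197+0.3120z,  y = 0.0004+-0.0496z
quadratic in z: (1.0998)z²+(0.0672)z+(-0.0661)=0, √Δ=0.5434 → z ∈ {-0.2776, 0.2165}; z = -0.2776 (taking z<0)
x = -0.1063, y = 0.0142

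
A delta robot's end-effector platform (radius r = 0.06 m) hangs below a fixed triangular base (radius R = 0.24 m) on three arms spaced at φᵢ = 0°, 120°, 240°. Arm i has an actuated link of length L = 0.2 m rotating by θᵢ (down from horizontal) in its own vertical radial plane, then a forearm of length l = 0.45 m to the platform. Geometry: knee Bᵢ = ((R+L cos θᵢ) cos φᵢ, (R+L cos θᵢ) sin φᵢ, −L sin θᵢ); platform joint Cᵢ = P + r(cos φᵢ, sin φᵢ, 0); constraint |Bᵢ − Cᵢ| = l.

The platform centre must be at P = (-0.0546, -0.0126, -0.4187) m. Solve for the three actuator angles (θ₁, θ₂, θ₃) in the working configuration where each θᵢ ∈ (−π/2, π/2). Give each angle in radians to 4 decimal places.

θ₁ = 0.8728, θ₂ = 0.6108, θ₃ = 0.5234

φ1=0.0° → target in arm frame (-0.0546, -0.0126)
  e−x'=0.2346;  (l²−L²−(e−x')²−y'²−z²)/2L = -0.1700
  γ=atan2(-0.4187,0.2346)=-1.0601;  ψ=arccos(-0.3542)=1.9329;  θ1=γ+ψ≈0.8728
arm 2 (φ=120.0°): x'=0.0164, y'=0.0536
  e−x'=0.1636;  (l²−L²−(e−x')²−y'²−z²)/2L = -0.1061
  γ=atan2(-0.4187,0.1636)=-1.1983;  ψ=arccos(-0.2361)=1.8091;  θ2=γ+ψ≈0.6108
arm 3 (φ=240.0°): x'=0.0382, y'=-0.0410
  A cos θ + B sin θ = C:  0.1418·cos θ + -0.4187·sin θ = -0.0865
  √(A²+B²)=0.4421;  θ3 = -1.2443+1.7677 ≈ 0.5234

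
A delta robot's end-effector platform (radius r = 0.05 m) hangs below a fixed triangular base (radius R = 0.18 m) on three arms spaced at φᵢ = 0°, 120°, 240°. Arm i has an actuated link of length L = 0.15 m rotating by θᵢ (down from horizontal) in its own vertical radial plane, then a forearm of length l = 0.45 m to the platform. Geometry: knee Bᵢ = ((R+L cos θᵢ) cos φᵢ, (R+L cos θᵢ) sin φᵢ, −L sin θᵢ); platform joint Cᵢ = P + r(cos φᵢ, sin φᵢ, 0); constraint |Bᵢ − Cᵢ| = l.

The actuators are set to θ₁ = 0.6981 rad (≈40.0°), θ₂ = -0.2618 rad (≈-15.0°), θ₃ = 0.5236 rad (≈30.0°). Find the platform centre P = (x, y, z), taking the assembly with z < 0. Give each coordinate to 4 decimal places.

arm 1 at φ=0.0°: e+L cos θ1 = 0.2449;  S1 = (0.2449, 0.0000, -0.0964)
S2 = (0.2749·cos120.0°, 0.2749·sin120.0°, 0.0388) = (-0.1374, 0.2381, 0.0388)
φ3=240.0°: virtual centre (-0.1300, -0.2251, -0.0750), radius l
|S₂|²−|S₁|² = 0.0078;  |S₃|²−|S₁|² = 0.0039
linear system: -0.7647x+0.4761y = 0.0078−0.2705z; -0.7497x+-0.4502y = 0.0039−0.0428z
det = 0.7012;  x = -0.0077+0.2027z,  y = 0.0041+-0.2425z
into |P−S₁|² = l²: 1.0999z² + 0.0884z + -0.1294 = 0;  Δ = 0.5771;  z = -0.3856 or 0.3051 → z<0 root = -0.3856
x = -0.0858, y = 0.0976

(-0.0858, 0.0976, -0.3856)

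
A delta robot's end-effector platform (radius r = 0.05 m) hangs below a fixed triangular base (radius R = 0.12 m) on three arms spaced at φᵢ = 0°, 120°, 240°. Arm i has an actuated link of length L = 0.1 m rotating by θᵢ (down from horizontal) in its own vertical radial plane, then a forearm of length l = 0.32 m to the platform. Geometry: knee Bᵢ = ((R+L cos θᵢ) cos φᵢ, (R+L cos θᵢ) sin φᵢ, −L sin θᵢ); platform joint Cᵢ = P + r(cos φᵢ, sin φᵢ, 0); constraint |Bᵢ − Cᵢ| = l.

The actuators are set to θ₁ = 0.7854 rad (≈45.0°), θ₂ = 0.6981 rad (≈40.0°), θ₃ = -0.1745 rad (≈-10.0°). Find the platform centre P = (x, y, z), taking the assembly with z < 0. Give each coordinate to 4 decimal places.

(-0.0654, -0.0920, -0.2975)

S1 = (0.1407·cos0.0°, 0.1407·sin0.0°, -0.0707) = (0.1407, 0.0000, -0.0707)
arm 2 at φ=120.0°: (R−r)+L cos θ2 = 0.1466;  S2 = (-0.0733, 0.1270, -0.0643)
φ3=240.0°: virtual centre (-0.0842, -0.1459, 0.0174), radius l
subtract pairs → two planes through P
plane₁₂: -0.4280x+0.2539y+0.0129z = 0.0008
det = 0.2391;  x = -0.0051+0.2027z,  y = -0.0054+0.2911z
into |P−S₁|² = l²: 1.1258z² + 0.0791z + -0.0761 = 0;  Δ = 0.3490;  z = -0.2975 or 0.2272 → z<0 root = -0.2975
x = -0.0654, y = -0.0920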